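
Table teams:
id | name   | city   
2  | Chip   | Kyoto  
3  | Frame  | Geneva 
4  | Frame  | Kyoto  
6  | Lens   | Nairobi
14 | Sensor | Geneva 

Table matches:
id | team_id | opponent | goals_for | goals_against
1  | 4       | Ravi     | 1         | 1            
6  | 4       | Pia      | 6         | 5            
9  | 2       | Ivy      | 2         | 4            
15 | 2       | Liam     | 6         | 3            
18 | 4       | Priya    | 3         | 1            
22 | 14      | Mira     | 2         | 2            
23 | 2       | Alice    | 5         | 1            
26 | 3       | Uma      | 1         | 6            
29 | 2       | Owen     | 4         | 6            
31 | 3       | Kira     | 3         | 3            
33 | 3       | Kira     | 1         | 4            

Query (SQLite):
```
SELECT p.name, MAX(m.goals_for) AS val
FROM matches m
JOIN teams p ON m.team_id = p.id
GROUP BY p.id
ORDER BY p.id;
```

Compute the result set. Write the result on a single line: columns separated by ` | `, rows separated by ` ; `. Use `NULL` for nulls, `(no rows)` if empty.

Join each matches row to its teams via team_id.
Group joined rows by teams.id; compute MAX(m.goals_for) per group.
  2: ids {9, 15, 23, 29} → MAX(m.goals_for)=6
  3: ids {26, 31, 33} → MAX(m.goals_for)=3
  4: ids {1, 6, 18} → MAX(m.goals_for)=6
  14: ids {22} → MAX(m.goals_for)=2

Chip | 6 ; Frame | 3 ; Frame | 6 ; Sensor | 2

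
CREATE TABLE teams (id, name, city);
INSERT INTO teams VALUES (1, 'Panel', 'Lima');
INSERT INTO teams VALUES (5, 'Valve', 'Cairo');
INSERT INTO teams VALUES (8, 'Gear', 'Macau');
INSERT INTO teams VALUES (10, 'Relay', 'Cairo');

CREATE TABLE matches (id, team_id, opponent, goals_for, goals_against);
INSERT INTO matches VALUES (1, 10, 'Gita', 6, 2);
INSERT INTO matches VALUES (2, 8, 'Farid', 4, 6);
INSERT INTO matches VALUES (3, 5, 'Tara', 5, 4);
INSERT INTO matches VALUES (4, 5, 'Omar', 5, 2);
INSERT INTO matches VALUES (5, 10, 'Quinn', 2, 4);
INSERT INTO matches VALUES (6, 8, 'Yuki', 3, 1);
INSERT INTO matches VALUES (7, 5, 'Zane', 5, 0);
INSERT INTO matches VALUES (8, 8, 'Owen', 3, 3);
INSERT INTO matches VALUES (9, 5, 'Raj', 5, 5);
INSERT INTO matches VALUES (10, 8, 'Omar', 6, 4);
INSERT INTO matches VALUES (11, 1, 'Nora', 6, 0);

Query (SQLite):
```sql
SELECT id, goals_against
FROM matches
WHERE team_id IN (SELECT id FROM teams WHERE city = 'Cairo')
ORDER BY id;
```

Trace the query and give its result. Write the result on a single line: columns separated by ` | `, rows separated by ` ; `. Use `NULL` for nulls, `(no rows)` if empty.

Inner query: teams.id where city = 'Cairo'.
Outer: keep matches rows whose team_id is in that set.
Inner query → {5, 10}

1 | 2 ; 3 | 4 ; 4 | 2 ; 5 | 4 ; 7 | 0 ; 9 | 5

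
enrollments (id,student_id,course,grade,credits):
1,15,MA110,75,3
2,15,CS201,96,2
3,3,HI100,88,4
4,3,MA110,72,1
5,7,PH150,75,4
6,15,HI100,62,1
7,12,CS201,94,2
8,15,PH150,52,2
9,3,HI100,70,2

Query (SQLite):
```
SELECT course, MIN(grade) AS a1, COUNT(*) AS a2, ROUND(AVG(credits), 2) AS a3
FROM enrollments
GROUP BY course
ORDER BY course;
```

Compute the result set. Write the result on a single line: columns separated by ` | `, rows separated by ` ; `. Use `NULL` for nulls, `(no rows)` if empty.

CS201 | 94 | 2 | 2 ; HI100 | 62 | 3 | 2.33 ; MA110 | 72 | 2 | 2 ; PH150 | 52 | 2 | 3

Group enrollments by course.
Per group compute: MIN(grade), COUNT(*), ROUND(AVG(credits), 2).
  CS201: ids {2, 7} → MIN(grade)=94, COUNT(*)=2, ROUND(AVG(credits), 2)=2
  HI100: ids {3, 6, 9} → MIN(grade)=62, COUNT(*)=3, ROUND(AVG(credits), 2)=2.33
  MA110: ids {1, 4} → MIN(grade)=72, COUNT(*)=2, ROUND(AVG(credits), 2)=2
  PH150: ids {5, 8} → MIN(grade)=52, COUNT(*)=2, ROUND(AVG(credits), 2)=3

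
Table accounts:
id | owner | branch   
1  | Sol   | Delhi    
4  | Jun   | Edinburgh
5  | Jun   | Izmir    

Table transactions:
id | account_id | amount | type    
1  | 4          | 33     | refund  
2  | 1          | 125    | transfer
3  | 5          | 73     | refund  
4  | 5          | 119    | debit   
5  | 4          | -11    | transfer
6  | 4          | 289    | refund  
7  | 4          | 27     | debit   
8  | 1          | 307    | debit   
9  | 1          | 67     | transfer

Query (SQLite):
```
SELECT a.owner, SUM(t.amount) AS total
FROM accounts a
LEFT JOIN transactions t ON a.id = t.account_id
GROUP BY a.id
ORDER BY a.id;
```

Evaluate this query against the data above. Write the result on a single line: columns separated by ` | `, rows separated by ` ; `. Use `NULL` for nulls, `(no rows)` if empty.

LEFT JOIN keeps every accounts row; unmatched ones get NULL for transactions columns.
Group by accounts.id and compute SUM(t.amount). SUM over an all-NULL group is NULL.
  1: ids {2, 8, 9} → SUM(t.amount)=499
  4: ids {1, 5, 6, 7} → SUM(t.amount)=338
  5: ids {3, 4} → SUM(t.amount)=192

Sol | 499 ; Jun | 338 ; Jun | 192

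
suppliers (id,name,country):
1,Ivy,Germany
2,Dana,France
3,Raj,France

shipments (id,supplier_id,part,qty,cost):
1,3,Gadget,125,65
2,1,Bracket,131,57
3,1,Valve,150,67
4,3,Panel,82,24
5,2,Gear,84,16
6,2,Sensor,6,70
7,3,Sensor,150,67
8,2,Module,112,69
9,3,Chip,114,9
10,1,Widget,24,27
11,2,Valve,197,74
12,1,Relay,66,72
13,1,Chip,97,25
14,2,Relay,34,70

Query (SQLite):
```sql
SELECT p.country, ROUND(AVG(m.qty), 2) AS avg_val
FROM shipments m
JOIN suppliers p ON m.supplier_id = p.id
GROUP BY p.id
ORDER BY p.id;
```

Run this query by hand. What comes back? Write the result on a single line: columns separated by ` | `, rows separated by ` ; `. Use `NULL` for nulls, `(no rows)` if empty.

Germany | 93.6 ; France | 86.6 ; France | 117.75

Join each shipments row to its suppliers via supplier_id.
Group joined rows by suppliers.id; compute ROUND(AVG(m.qty), 2) per group.
  1: ids {2, 3, 10, 12, 13} → ROUND(AVG(m.qty), 2)=93.6
  2: ids {5, 6, 8, 11, 14} → ROUND(AVG(m.qty), 2)=86.6
  3: ids {1, 4, 7, 9} → ROUND(AVG(m.qty), 2)=117.75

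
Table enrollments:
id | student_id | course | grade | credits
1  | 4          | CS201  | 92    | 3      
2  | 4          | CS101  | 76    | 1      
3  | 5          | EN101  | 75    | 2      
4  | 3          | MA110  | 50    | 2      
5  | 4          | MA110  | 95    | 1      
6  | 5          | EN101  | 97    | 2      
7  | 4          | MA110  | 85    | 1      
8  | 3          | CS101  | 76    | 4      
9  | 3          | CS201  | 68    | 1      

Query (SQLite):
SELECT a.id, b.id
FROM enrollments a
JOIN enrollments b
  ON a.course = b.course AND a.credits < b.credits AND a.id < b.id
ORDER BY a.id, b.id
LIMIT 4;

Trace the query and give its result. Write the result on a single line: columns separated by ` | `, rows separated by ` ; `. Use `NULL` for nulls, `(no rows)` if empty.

Pairs (a,b) with same course, a.credits < b.credits, a.id < b.id.
course groups: CS101:{2,8} CS201:{1,9} EN101:{3,6} MA110:{4,5,7}
Ordered by (a.id, b.id); first 4.

2 | 8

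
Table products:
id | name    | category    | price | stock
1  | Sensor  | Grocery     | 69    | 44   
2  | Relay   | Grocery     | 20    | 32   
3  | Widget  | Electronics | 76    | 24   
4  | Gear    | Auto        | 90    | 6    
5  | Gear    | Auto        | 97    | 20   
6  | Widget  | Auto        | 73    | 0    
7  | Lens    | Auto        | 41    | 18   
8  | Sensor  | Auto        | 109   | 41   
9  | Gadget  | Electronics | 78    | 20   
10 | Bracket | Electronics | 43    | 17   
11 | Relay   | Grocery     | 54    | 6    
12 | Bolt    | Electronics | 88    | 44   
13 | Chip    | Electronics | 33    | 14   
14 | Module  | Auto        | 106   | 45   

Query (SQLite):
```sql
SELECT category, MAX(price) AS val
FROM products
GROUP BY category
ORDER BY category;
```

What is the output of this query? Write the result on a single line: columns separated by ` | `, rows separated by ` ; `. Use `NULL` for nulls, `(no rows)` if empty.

Auto | 109 ; Electronics | 88 ; Grocery | 69

Partition products by category; compute MAX(price) within each group.
  Auto: ids {4, 5, 6, 7, 8, 14} → MAX(price)=109
  Electronics: ids {3, 9, 10, 12, 13} → MAX(price)=88
  Grocery: ids {1, 2, 11} → MAX(price)=69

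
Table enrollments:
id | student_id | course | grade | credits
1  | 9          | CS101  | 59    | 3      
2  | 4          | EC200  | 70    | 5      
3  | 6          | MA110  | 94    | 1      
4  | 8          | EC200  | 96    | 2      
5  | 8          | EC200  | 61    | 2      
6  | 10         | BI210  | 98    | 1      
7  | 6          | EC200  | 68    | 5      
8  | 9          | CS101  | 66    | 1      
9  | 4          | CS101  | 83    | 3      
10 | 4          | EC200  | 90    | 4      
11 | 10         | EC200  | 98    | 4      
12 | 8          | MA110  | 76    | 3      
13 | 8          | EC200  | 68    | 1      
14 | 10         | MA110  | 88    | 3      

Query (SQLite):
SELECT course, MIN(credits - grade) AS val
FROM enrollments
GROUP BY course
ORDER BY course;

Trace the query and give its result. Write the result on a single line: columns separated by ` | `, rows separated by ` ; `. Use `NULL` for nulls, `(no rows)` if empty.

For each row compute credits - grade.
Group by course; take MIN of the expression per group.
  BI210: ids {6} → MIN(credits - grade)=-97
  CS101: ids {1, 8, 9} → MIN(credits - grade)=-80
  EC200: ids {2, 4, 5, 7, 10, 11, 13} → MIN(credits - grade)=-94
  MA110: ids {3, 12, 14} → MIN(credits - grade)=-93

BI210 | -97 ; CS101 | -80 ; EC200 | -94 ; MA110 | -93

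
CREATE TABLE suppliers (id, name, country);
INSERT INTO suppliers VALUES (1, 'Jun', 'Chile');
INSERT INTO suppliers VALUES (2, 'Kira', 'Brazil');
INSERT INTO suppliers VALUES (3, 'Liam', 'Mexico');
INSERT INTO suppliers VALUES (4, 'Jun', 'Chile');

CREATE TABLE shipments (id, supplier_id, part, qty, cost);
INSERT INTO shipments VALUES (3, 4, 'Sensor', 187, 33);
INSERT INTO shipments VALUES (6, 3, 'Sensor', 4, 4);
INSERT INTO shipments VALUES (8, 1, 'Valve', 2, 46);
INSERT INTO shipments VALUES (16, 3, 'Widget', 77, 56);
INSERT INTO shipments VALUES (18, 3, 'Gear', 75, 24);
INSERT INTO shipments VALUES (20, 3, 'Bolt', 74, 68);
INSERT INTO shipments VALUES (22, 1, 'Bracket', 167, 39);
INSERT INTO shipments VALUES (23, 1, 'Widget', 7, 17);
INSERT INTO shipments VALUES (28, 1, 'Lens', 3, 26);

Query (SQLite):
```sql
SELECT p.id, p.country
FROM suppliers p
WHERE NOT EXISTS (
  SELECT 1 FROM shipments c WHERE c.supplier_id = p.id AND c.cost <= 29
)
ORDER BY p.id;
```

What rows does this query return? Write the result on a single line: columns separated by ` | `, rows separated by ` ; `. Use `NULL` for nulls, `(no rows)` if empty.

2 | Brazil ; 4 | Chile

For each suppliers row, check whether any shipments with matching supplier_id has cost <= 29.
Keep rows where that is false.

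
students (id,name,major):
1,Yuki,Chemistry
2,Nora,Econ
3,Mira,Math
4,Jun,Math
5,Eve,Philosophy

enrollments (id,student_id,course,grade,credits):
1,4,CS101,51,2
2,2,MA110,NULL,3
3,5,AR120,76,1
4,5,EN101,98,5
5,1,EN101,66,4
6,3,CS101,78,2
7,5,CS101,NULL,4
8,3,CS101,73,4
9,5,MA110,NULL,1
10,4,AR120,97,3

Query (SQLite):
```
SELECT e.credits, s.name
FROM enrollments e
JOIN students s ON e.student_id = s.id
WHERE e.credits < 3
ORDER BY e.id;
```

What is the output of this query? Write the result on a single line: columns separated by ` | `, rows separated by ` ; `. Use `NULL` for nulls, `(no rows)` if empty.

2 | Jun ; 1 | Eve ; 2 | Mira ; 1 | Eve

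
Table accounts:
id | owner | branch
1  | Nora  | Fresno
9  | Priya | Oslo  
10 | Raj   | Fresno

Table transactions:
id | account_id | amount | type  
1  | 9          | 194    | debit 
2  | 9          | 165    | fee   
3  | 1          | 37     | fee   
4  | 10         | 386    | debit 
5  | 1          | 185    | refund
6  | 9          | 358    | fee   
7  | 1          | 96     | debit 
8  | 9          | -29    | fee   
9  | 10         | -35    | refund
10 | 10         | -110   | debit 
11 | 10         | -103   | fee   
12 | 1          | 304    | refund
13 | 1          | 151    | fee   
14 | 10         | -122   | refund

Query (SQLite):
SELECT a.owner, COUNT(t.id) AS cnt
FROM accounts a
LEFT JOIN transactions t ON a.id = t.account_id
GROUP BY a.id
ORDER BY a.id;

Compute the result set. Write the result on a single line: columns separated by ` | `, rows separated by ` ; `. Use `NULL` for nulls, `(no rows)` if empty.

LEFT JOIN keeps every accounts row; unmatched ones get NULL for transactions columns.
Group by accounts.id and compute COUNT(t.id). COUNT(col) of an all-NULL group is 0.
  1: ids {3, 5, 7, 12, 13} → COUNT(t.id)=5
  9: ids {1, 2, 6, 8} → COUNT(t.id)=4
  10: ids {4, 9, 10, 11, 14} → COUNT(t.id)=5

Nora | 5 ; Priya | 4 ; Raj | 5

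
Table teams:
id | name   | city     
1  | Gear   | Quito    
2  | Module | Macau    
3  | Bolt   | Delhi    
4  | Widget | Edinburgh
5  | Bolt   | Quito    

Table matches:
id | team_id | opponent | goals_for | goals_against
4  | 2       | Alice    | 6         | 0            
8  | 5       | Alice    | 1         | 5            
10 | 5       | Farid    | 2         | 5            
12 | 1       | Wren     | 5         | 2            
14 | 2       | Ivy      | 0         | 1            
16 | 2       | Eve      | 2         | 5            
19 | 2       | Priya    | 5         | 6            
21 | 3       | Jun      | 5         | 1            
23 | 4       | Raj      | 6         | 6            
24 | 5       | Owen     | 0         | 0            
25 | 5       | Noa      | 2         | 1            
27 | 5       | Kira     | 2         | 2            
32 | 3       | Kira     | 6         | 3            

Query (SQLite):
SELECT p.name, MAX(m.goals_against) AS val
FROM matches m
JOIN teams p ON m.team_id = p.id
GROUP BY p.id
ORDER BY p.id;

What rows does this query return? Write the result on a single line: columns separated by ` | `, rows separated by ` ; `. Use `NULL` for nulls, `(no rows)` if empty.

Gear | 2 ; Module | 6 ; Bolt | 3 ; Widget | 6 ; Bolt | 5

Join each matches row to its teams via team_id.
Group joined rows by teams.id; compute MAX(m.goals_against) per group.
  1: ids {12} → MAX(m.goals_against)=2
  2: ids {4, 14, 16, 19} → MAX(m.goals_against)=6
  3: ids {21, 32} → MAX(m.goals_against)=3
  4: ids {23} → MAX(m.goals_against)=6
  5: ids {8, 10, 24, 25, 27} → MAX(m.goals_against)=5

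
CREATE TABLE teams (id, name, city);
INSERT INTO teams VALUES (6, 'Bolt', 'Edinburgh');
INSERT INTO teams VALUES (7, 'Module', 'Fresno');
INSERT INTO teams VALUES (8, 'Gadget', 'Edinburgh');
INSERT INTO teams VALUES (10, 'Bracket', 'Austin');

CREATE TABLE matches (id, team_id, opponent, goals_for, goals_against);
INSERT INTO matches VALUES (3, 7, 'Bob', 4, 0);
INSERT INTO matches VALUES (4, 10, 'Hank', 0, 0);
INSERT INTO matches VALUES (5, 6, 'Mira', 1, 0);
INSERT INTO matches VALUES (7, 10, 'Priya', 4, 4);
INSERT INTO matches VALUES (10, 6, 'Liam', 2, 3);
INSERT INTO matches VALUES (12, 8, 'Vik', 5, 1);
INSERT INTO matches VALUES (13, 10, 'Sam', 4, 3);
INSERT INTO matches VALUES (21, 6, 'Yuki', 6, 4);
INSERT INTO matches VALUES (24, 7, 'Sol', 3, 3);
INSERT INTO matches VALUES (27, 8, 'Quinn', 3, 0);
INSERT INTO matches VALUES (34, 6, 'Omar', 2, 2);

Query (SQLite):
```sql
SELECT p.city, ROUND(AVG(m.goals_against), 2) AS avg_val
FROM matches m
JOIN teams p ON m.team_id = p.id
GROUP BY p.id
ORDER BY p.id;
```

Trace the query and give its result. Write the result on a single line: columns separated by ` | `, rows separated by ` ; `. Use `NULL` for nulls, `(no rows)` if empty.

Edinburgh | 2.25 ; Fresno | 1.5 ; Edinburgh | 0.5 ; Austin | 2.33

Join each matches row to its teams via team_id.
Group joined rows by teams.id; compute ROUND(AVG(m.goals_against), 2) per group.
  6: ids {5, 10, 21, 34} → ROUND(AVG(m.goals_against), 2)=2.25
  7: ids {3, 24} → ROUND(AVG(m.goals_against), 2)=1.5
  8: ids {12, 27} → ROUND(AVG(m.goals_against), 2)=0.5
  10: ids {4, 7, 13} → ROUND(AVG(m.goals_against), 2)=2.33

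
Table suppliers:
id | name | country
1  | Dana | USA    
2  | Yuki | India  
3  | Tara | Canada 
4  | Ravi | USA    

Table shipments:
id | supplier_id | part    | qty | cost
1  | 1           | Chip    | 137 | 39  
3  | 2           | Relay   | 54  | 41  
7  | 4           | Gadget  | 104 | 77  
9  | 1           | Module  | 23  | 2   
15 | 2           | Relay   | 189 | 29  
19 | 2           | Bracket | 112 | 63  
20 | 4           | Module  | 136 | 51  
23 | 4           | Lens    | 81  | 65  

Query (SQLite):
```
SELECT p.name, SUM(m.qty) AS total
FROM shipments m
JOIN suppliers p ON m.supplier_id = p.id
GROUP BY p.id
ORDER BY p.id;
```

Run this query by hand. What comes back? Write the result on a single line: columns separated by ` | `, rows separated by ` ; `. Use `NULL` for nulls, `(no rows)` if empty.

Join each shipments row to its suppliers via supplier_id.
Group joined rows by suppliers.id; compute SUM(m.qty) per group.
  1: ids {1, 9} → SUM(m.qty)=160
  2: ids {3, 15, 19} → SUM(m.qty)=355
  4: ids {7, 20, 23} → SUM(m.qty)=321

Dana | 160 ; Yuki | 355 ; Ravi | 321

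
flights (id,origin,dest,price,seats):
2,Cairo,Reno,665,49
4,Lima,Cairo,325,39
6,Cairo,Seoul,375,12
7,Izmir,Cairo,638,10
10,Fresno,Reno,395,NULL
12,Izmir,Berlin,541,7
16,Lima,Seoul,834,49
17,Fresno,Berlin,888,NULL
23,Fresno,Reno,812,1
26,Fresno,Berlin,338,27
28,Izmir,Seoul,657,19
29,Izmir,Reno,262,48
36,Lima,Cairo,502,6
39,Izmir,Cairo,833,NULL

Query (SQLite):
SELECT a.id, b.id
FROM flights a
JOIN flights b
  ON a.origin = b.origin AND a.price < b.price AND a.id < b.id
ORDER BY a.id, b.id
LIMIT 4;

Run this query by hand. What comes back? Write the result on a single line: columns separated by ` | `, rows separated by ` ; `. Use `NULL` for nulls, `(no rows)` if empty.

Pairs (a,b) with same origin, a.price < b.price, a.id < b.id.
origin groups: Cairo:{2,6} Fresno:{10,17,23,26} Izmir:{7,12,28,29,39} Lima:{4,16,36}
Ordered by (a.id, b.id); first 4.

4 | 16 ; 4 | 36 ; 7 | 28 ; 7 | 39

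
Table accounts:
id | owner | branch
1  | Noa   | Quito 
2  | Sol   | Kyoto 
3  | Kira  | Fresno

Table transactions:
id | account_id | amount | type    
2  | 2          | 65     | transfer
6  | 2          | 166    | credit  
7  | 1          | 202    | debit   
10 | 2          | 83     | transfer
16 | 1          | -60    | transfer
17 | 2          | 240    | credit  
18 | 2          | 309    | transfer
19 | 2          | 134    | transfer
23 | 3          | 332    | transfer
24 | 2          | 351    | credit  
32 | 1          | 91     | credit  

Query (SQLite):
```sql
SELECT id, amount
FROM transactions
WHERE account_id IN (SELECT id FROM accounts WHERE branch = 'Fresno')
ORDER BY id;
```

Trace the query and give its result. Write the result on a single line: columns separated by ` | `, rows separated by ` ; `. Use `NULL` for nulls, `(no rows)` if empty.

23 | 332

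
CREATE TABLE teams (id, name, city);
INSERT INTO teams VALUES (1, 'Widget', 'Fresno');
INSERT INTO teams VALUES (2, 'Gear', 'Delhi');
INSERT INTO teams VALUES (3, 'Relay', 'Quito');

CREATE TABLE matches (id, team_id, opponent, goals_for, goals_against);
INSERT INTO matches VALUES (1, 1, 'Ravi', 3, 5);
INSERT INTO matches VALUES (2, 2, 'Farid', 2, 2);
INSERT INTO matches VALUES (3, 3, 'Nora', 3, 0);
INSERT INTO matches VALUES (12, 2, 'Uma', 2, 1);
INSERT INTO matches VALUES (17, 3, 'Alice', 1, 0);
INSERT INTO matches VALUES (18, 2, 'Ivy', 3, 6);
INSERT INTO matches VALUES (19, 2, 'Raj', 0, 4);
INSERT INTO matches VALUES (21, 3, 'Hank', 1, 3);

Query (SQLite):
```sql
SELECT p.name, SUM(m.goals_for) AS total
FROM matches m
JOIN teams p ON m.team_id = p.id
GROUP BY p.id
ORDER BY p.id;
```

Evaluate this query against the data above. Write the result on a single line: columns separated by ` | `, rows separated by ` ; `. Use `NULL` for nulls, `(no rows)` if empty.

Widget | 3 ; Gear | 7 ; Relay | 5

Join each matches row to its teams via team_id.
Group joined rows by teams.id; compute SUM(m.goals_for) per group.
  1: ids {1} → SUM(m.goals_for)=3
  2: ids {2, 12, 18, 19} → SUM(m.goals_for)=7
  3: ids {3, 17, 21} → SUM(m.goals_for)=5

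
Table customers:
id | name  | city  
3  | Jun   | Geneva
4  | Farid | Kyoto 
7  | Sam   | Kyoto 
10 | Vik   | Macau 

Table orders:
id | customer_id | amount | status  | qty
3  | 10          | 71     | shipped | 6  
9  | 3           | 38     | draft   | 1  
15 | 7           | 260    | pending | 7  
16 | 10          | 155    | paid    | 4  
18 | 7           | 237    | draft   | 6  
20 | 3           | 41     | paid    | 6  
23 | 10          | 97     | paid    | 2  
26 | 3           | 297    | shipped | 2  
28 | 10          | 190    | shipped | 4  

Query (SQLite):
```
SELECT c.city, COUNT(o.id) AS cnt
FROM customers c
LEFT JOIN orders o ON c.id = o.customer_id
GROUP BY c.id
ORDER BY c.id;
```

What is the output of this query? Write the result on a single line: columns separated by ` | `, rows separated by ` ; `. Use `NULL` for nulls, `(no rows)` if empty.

Geneva | 3 ; Kyoto | 0 ; Kyoto | 2 ; Macau | 4

LEFT JOIN keeps every customers row; unmatched ones get NULL for orders columns.
Group by customers.id and compute COUNT(o.id). COUNT(col) of an all-NULL group is 0.
  3: ids {9, 20, 26} → COUNT(o.id)=3
  4: ids {—} → COUNT(o.id)=0
  7: ids {15, 18} → COUNT(o.id)=2
  10: ids {3, 16, 23, 28} → COUNT(o.id)=4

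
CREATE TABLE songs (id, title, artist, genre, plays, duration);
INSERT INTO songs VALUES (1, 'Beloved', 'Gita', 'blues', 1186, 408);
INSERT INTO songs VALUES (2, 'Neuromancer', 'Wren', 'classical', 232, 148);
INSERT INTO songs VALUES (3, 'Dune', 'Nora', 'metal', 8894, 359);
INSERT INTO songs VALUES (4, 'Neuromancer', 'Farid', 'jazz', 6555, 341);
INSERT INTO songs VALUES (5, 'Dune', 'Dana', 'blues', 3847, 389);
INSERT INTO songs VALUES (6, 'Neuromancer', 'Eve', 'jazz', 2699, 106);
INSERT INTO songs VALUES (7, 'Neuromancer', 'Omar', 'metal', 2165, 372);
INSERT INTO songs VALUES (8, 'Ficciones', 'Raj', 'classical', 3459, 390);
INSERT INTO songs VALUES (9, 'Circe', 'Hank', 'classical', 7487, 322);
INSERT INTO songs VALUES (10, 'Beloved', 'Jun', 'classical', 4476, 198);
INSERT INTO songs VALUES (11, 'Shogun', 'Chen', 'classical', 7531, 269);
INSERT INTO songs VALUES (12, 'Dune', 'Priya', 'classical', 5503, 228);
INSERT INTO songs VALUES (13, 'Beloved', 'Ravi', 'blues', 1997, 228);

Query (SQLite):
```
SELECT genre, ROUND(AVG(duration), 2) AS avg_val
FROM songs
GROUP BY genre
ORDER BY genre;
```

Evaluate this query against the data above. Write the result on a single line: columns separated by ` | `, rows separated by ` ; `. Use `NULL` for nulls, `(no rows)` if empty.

Partition songs by genre; compute ROUND(AVG(duration), 2) within each group.
  blues: ids {1, 5, 13} → ROUND(AVG(duration), 2)=341.67
  classical: ids {2, 8, 9, 10, 11, 12} → ROUND(AVG(duration), 2)=259.17
  jazz: ids {4, 6} → ROUND(AVG(duration), 2)=223.5
  metal: ids {3, 7} → ROUND(AVG(duration), 2)=365.5

blues | 341.67 ; classical | 259.17 ; jazz | 223.5 ; metal | 365.5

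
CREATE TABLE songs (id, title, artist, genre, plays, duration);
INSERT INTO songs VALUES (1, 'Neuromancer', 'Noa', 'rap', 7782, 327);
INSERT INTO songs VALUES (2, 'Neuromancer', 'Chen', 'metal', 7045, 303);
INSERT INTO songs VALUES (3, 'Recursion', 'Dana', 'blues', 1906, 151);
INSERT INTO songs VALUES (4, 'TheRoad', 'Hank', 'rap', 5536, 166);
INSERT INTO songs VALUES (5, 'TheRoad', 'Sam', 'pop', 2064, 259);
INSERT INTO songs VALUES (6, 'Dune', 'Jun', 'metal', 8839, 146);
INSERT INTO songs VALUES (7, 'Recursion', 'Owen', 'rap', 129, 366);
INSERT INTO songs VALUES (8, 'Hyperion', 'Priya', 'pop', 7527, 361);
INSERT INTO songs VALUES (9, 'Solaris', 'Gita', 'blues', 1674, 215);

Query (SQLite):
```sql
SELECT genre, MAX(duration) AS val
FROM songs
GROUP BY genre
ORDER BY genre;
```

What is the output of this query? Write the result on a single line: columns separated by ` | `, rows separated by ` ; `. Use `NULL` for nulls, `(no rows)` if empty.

Partition songs by genre; compute MAX(duration) within each group.
  blues: ids {3, 9} → MAX(duration)=215
  metal: ids {2, 6} → MAX(duration)=303
  pop: ids {5, 8} → MAX(duration)=361
  rap: ids {1, 4, 7} → MAX(duration)=366

blues | 215 ; metal | 303 ; pop | 361 ; rap | 366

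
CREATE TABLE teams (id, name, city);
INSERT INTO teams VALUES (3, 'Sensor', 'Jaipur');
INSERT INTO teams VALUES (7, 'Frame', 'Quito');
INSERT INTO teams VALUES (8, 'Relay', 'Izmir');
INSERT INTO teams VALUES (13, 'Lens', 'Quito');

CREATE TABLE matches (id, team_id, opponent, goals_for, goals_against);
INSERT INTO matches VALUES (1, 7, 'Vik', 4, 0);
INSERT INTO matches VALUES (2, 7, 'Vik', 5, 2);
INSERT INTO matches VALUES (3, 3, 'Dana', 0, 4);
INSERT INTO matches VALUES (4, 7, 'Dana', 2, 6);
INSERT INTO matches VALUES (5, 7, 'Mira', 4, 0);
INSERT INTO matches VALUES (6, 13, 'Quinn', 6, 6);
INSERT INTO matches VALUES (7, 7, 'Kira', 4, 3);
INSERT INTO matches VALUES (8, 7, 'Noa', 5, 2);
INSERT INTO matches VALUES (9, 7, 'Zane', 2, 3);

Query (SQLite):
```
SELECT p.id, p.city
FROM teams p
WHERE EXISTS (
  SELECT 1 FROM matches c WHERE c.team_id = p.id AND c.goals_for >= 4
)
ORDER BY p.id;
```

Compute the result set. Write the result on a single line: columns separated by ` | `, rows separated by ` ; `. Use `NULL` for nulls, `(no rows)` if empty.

7 | Quito ; 13 | Quito

For each teams row, check whether any matches with matching team_id has goals_for >= 4.
Keep rows where that is true.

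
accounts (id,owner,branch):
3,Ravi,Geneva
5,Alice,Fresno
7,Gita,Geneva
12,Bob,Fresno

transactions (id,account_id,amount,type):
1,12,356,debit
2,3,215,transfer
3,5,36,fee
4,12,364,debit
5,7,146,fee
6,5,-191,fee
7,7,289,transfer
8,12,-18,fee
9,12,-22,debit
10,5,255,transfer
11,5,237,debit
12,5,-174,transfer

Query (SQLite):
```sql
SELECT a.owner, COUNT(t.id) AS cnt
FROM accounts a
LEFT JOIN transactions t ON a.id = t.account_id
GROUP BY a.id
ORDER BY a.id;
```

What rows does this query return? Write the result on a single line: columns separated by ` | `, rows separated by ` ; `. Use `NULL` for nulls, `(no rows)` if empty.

LEFT JOIN keeps every accounts row; unmatched ones get NULL for transactions columns.
Group by accounts.id and compute COUNT(t.id). COUNT(col) of an all-NULL group is 0.
  3: ids {2} → COUNT(t.id)=1
  5: ids {3, 6, 10, 11, 12} → COUNT(t.id)=5
  7: ids {5, 7} → COUNT(t.id)=2
  12: ids {1, 4, 8, 9} → COUNT(t.id)=4

Ravi | 1 ; Alice | 5 ; Gita | 2 ; Bob | 4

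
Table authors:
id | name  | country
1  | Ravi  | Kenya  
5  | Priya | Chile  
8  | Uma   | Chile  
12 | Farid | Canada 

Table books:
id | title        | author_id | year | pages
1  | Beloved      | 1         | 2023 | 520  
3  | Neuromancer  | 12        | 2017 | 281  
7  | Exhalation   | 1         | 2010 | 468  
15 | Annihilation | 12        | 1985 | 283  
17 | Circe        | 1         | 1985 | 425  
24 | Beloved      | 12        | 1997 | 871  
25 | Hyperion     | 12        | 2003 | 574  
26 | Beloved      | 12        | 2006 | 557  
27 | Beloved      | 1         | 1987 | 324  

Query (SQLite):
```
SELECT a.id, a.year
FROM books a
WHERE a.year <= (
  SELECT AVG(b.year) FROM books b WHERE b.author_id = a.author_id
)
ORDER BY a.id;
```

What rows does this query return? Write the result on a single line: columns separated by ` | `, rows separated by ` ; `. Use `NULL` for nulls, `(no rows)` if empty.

15 | 1985 ; 17 | 1985 ; 24 | 1997 ; 27 | 1987

For each books row a, compute AVG(year) over rows sharing a.author_id.
Keep row a if a.year <= that per-group AVG.
  author_id=1: AVG(year) = 2001.25
  author_id=12: AVG(year) = 2001.6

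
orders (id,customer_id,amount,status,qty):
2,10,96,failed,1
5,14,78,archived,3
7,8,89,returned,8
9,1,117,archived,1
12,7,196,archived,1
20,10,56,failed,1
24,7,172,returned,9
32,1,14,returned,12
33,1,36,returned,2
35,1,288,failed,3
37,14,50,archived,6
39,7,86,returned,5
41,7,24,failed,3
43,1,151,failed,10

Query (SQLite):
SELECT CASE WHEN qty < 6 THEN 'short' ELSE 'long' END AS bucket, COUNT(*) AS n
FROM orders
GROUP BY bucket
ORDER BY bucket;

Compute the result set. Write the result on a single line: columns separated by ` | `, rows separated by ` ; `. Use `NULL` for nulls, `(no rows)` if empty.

Bucket rows by qty < 6 → 'short' else 'long'; count each bucket.

long | 5 ; short | 9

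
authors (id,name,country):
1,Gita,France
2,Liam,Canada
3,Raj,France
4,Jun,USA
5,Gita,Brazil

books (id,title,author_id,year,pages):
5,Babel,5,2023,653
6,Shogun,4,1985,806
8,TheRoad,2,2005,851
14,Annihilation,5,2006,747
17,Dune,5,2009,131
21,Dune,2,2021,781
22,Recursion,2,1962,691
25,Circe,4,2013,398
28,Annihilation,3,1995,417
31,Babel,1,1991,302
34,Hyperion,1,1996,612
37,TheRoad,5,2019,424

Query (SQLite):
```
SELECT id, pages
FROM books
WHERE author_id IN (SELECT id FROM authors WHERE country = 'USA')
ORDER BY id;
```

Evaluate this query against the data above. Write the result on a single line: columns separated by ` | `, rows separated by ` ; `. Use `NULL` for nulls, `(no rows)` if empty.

6 | 806 ; 25 | 398

Inner query: authors.id where country = 'USA'.
Outer: keep books rows whose author_id is in that set.
Inner query → {4}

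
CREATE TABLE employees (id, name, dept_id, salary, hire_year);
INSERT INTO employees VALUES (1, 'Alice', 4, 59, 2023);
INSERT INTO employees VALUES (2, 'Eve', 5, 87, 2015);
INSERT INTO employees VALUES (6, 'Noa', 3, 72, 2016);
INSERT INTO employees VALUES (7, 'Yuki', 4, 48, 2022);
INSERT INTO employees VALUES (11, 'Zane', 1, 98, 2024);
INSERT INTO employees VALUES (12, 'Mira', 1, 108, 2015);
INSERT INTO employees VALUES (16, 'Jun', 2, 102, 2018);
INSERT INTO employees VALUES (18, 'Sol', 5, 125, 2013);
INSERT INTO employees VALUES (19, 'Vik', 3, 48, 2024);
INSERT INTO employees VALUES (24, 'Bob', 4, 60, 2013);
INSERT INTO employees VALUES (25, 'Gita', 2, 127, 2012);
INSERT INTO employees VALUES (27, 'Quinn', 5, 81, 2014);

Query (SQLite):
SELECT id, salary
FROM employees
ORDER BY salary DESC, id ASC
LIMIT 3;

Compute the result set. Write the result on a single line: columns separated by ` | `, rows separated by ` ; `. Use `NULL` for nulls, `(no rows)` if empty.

25 | 127 ; 18 | 125 ; 12 | 108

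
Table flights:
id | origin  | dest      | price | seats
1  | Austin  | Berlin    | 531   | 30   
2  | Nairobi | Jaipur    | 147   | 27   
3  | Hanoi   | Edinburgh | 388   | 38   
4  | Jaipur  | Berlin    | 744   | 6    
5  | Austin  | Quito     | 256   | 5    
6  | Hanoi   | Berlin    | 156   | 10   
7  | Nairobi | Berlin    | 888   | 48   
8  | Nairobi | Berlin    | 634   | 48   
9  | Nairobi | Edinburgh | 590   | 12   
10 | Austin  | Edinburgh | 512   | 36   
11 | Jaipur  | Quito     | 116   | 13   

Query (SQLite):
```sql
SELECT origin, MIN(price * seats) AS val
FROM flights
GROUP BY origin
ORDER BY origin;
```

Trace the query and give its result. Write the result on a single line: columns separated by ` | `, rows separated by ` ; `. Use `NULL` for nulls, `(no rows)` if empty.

For each row compute price * seats.
Group by origin; take MIN of the expression per group.
  Austin: ids {1, 5, 10} → MIN(price * seats)=1280
  Hanoi: ids {3, 6} → MIN(price * seats)=1560
  Jaipur: ids {4, 11} → MIN(price * seats)=1508
  Nairobi: ids {2, 7, 8, 9} → MIN(price * seats)=3969

Austin | 1280 ; Hanoi | 1560 ; Jaipur | 1508 ; Nairobi | 3969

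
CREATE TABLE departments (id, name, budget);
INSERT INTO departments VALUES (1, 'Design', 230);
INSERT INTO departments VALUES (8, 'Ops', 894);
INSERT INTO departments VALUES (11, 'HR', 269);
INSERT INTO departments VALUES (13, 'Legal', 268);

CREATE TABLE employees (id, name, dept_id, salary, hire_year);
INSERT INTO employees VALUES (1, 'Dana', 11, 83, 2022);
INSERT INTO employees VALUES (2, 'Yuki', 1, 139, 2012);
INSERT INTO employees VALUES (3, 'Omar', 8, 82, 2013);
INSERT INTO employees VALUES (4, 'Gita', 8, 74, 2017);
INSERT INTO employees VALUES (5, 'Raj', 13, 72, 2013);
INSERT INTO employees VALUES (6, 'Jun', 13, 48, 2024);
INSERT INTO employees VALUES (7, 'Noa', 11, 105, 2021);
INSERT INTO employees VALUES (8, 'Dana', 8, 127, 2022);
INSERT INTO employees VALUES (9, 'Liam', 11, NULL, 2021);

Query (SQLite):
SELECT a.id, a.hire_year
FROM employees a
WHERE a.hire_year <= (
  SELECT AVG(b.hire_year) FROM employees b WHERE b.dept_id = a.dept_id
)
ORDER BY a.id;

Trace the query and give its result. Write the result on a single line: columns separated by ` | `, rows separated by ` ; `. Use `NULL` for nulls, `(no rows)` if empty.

2 | 2012 ; 3 | 2013 ; 4 | 2017 ; 5 | 2013 ; 7 | 2021 ; 9 | 2021

For each employees row a, compute AVG(hire_year) over rows sharing a.dept_id.
Keep row a if a.hire_year <= that per-group AVG.
  dept_id=1: AVG(hire_year) = 2012.0
  dept_id=8: AVG(hire_year) = 2017.333333
  dept_id=11: AVG(hire_year) = 2021.333333
  dept_id=13: AVG(hire_year) = 2018.5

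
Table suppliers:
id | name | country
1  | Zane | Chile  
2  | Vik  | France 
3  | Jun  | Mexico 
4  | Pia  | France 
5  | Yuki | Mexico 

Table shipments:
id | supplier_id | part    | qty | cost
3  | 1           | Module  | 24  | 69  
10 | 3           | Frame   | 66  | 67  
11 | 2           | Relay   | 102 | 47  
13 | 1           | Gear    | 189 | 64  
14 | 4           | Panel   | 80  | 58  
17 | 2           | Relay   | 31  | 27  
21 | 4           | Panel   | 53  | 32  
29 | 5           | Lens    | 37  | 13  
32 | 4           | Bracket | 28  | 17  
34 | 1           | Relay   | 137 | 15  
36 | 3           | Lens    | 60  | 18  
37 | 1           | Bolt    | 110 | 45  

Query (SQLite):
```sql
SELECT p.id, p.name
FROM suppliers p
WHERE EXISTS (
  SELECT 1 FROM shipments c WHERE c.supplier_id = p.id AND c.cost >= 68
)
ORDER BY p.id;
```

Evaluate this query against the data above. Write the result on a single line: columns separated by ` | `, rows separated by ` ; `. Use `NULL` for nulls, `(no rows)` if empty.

1 | Zane

For each suppliers row, check whether any shipments with matching supplier_id has cost >= 68.
Keep rows where that is true.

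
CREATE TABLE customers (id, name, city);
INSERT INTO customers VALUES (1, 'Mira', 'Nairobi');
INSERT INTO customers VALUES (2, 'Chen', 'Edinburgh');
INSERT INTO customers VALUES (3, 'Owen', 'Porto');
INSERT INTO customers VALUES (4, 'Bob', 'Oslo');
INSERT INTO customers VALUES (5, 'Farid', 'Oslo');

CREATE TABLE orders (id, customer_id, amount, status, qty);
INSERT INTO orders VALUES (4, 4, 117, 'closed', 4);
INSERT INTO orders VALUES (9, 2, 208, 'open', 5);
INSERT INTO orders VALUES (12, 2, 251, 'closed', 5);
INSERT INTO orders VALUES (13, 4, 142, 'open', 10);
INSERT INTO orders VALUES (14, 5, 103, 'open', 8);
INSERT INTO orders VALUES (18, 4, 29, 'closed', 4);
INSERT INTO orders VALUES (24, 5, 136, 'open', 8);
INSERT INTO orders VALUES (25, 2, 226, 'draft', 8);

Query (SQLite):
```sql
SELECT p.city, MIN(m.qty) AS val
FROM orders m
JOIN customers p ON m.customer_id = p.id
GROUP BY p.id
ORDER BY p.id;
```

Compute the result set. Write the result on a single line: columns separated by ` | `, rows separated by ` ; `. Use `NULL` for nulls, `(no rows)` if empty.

Join each orders row to its customers via customer_id.
Group joined rows by customers.id; compute MIN(m.qty) per group.
  2: ids {9, 12, 25} → MIN(m.qty)=5
  4: ids {4, 13, 18} → MIN(m.qty)=4
  5: ids {14, 24} → MIN(m.qty)=8

Edinburgh | 5 ; Oslo | 4 ; Oslo | 8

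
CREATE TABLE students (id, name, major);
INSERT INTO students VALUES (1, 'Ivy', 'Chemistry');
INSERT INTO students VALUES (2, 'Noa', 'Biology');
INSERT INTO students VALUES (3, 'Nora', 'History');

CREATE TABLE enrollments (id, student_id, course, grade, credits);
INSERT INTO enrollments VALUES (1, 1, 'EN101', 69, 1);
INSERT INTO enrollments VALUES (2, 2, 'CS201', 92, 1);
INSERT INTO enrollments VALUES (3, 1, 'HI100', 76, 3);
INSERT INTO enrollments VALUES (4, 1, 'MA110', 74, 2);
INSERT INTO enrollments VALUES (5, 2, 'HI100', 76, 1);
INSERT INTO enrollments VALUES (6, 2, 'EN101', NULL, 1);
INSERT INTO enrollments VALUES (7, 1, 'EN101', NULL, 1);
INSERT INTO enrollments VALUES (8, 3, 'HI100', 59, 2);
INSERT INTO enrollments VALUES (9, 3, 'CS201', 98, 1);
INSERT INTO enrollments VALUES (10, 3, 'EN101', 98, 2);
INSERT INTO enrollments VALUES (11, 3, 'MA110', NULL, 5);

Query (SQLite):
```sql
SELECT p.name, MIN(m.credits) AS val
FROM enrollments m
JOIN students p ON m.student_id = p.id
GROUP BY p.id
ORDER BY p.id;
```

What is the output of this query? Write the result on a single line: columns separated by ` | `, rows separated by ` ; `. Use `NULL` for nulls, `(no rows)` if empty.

Join each enrollments row to its students via student_id.
Group joined rows by students.id; compute MIN(m.credits) per group.
  1: ids {1, 3, 4, 7} → MIN(m.credits)=1
  2: ids {2, 5, 6} → MIN(m.credits)=1
  3: ids {8, 9, 10, 11} → MIN(m.credits)=1

Ivy | 1 ; Noa | 1 ; Nora | 1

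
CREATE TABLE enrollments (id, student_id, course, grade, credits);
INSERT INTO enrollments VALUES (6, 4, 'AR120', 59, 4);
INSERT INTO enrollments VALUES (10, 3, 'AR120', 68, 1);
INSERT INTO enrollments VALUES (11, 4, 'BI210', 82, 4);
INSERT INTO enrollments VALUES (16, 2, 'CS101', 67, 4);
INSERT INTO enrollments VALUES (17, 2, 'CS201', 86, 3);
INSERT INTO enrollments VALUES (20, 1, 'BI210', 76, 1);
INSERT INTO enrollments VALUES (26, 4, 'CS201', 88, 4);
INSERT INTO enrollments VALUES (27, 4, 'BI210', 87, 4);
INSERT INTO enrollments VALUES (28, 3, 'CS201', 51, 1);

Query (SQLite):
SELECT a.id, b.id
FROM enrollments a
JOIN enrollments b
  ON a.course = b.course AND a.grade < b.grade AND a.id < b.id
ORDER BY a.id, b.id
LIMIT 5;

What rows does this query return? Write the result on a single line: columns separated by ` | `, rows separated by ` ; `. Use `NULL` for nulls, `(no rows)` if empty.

Pairs (a,b) with same course, a.grade < b.grade, a.id < b.id.
course groups: AR120:{6,10} BI210:{11,20,27} CS101:{16} CS201:{17,26,28}
Ordered by (a.id, b.id); first 5.

6 | 10 ; 11 | 27 ; 17 | 26 ; 20 | 27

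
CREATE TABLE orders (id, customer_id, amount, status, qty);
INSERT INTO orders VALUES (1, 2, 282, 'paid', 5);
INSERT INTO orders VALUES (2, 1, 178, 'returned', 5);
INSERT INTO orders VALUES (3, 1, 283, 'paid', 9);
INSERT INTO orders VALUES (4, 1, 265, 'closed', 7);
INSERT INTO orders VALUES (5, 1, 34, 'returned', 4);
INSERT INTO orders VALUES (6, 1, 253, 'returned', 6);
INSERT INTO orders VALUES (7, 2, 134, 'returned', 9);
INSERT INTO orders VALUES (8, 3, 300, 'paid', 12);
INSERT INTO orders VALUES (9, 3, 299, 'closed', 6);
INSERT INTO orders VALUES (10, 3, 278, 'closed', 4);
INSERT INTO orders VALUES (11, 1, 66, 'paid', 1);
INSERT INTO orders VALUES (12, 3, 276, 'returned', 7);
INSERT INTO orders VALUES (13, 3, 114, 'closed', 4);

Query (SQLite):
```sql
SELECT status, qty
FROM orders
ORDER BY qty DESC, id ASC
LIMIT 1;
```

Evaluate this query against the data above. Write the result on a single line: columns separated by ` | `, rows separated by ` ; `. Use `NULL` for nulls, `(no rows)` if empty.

paid | 12

Sort by qty desc, tiebreak id asc: (12, id=8), (9, id=3), (9, id=7), (7, id=4) …. Take first 1.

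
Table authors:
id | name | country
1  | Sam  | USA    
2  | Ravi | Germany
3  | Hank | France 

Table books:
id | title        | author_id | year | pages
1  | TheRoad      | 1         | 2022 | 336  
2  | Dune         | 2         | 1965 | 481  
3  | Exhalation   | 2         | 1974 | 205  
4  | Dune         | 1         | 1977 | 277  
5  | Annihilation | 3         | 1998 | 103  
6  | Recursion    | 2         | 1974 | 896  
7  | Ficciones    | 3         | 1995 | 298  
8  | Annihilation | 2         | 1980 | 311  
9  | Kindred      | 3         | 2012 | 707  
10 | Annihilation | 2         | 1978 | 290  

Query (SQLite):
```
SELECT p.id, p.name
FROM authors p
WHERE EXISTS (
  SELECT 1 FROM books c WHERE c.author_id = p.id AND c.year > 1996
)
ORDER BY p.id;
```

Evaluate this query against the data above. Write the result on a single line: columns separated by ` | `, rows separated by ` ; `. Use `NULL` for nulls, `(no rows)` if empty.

For each authors row, check whether any books with matching author_id has year > 1996.
Keep rows where that is true.

1 | Sam ; 3 | Hank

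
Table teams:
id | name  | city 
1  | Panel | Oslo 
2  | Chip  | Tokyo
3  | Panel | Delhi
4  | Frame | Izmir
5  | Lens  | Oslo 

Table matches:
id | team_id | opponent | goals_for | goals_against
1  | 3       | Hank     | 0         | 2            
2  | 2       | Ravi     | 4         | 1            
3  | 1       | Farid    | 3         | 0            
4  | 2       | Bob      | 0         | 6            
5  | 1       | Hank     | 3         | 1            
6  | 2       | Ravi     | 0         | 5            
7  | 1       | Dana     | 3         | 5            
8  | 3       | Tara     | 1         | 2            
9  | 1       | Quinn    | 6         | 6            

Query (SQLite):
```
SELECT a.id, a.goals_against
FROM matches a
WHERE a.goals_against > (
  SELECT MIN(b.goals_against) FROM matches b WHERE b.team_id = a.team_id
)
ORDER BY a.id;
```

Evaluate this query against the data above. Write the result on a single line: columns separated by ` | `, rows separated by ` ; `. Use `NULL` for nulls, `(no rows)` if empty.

For each matches row a, compute MIN(goals_against) over rows sharing a.team_id.
Keep row a if a.goals_against > that per-group MIN.
  team_id=1: MIN(goals_against) = 0
  team_id=2: MIN(goals_against) = 1
  team_id=3: MIN(goals_against) = 2

4 | 6 ; 5 | 1 ; 6 | 5 ; 7 | 5 ; 9 | 6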